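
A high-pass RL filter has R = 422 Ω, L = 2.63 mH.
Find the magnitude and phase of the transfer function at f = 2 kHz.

Step 1 — Angular frequency: ω = 2π·2000 = 1.257e+04 rad/s.
Step 2 — Transfer function: H(jω) = jωL/(R + jωL).
Step 3 — Numerator jωL = j·33.05; denominator R + jωL = 422 + j33.05.
Step 4 — H = 0.006096 + j0.07784.
Step 5 — Magnitude: |H| = 0.07808 (-22.1 dB); phase: φ = 85.5°.

|H| = 0.07808 (-22.1 dB), φ = 85.5°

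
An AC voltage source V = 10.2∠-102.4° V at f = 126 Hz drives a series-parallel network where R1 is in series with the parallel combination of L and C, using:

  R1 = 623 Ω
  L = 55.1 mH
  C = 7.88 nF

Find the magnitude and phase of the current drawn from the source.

Step 1 — Angular frequency: ω = 2π·f = 2π·126 = 791.7 rad/s.
Step 2 — Component impedances:
  R1: Z = R = 623 Ω
  L: Z = jωL = j·791.7·0.0551 = 0 + j43.62 Ω
  C: Z = 1/(jωC) = -j/(ω·C) = 0 - j1.603e+05 Ω
Step 3 — Parallel branch: L || C = 1/(1/L + 1/C) = 0 + j43.63 Ω.
Step 4 — Series with R1: Z_total = R1 + (L || C) = 623 + j43.63 Ω = 624.5∠4.0° Ω.
Step 5 — Source phasor: V = 10.2∠-102.4° V = -2.19 - j9.962 V.
Step 6 — Ohm's law: I = V / Z_total = (-2.19 - j9.962) / (623 + j43.63) = -0.004613 - j0.01567 A.
Step 7 — Convert to polar: |I| = 0.01633 A, ∠I = -106.4°.

I = 0.01633∠-106.4° A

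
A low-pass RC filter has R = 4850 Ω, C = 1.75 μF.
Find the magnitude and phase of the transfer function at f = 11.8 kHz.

Step 1 — Angular frequency: ω = 2π·1.18e+04 = 7.414e+04 rad/s.
Step 2 — Transfer function: H(jω) = 1/(1 + jωRC).
Step 3 — Denominator: 1 + jωRC = 1 + j·7.414e+04·4850·1.75e-06 = 1 + j629.3.
Step 4 — H = 2.525e-06 - j0.001589.
Step 5 — Magnitude: |H| = 0.001589 (-56.0 dB); phase: φ = -89.9°.

|H| = 0.001589 (-56.0 dB), φ = -89.9°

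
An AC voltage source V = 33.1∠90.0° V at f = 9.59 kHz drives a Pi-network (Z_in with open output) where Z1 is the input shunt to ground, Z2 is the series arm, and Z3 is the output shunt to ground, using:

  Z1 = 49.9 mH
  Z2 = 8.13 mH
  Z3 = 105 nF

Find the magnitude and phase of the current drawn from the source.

Step 1 — Angular frequency: ω = 2π·f = 2π·9590 = 6.026e+04 rad/s.
Step 2 — Component impedances:
  Z1: Z = jωL = j·6.026e+04·0.0499 = 0 + j3007 Ω
  Z2: Z = jωL = j·6.026e+04·0.00813 = 0 + j489.9 Ω
  Z3: Z = 1/(jωC) = -j/(ω·C) = 0 - j158.1 Ω
Step 3 — With open output, the series arm Z2 and the output shunt Z3 appear in series to ground: Z2 + Z3 = 0 + j331.8 Ω.
Step 4 — Parallel with input shunt Z1: Z_in = Z1 || (Z2 + Z3) = 0 + j298.8 Ω = 298.8∠90.0° Ω.
Step 5 — Source phasor: V = 33.1∠90.0° V = 0 + j33.1 V.
Step 6 — Ohm's law: I = V / Z_total = (0 + j33.1) / (0 + j298.8) = 0.1108 A.
Step 7 — Convert to polar: |I| = 0.1108 A, ∠I = -0.0°.

I = 0.1108∠-0.0° A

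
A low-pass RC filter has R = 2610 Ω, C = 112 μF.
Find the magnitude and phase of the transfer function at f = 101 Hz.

Step 1 — Angular frequency: ω = 2π·101 = 634.6 rad/s.
Step 2 — Transfer function: H(jω) = 1/(1 + jωRC).
Step 3 — Denominator: 1 + jωRC = 1 + j·634.6·2610·0.000112 = 1 + j185.5.
Step 4 — H = 2.906e-05 - j0.00539.
Step 5 — Magnitude: |H| = 0.005391 (-45.4 dB); phase: φ = -89.7°.

|H| = 0.005391 (-45.4 dB), φ = -89.7°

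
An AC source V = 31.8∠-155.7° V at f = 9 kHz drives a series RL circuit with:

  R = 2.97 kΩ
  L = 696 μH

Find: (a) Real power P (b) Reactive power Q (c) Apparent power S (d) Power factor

Step 1 — Angular frequency: ω = 2π·f = 2π·9000 = 5.655e+04 rad/s.
Step 2 — Component impedances:
  R: Z = R = 2970 Ω
  L: Z = jωL = j·5.655e+04·0.000696 = 0 + j39.36 Ω
Step 3 — Series combination: Z_total = R + L = 2970 + j39.36 Ω = 2970∠0.8° Ω.
Step 4 — Source phasor: V = 31.8∠-155.7° V = -28.98 - j13.09 V.
Step 5 — Current: I = V / Z = -0.009815 - j0.004276 A = 0.01071∠-156.5° A.
Step 6 — Complex power: S = V·I* = 0.3404 + j0.004511 VA.
Step 7 — Real power: P = Re(S) = 0.3404 W.
Step 8 — Reactive power: Q = Im(S) = 0.004511 VAR.
Step 9 — Apparent power: |S| = 0.3405 VA.
Step 10 — Power factor: PF = P/|S| = 0.9999 (lagging).

(a) P = 0.3404 W  (b) Q = 0.004511 VAR  (c) S = 0.3405 VA  (d) PF = 0.9999 (lagging)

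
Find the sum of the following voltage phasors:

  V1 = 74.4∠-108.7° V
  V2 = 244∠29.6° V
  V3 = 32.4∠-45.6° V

Step 1 — Convert each phasor to rectangular form:
  V1 = 74.4·(cos(-108.7°) + j·sin(-108.7°)) = -23.85 - j70.47 V
  V2 = 244·(cos(29.6°) + j·sin(29.6°)) = 212.2 + j120.5 V
  V3 = 32.4·(cos(-45.6°) + j·sin(-45.6°)) = 22.67 - j23.15 V
Step 2 — Sum components: V_total = 211 + j26.9 V.
Step 3 — Convert to polar: |V_total| = 212.7 V, ∠V_total = 7.3°.

V_total = 212.7∠7.3° V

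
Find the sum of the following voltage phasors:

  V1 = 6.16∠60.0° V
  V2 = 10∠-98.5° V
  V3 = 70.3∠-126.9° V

Step 1 — Convert each phasor to rectangular form:
  V1 = 6.16·(cos(60.0°) + j·sin(60.0°)) = 3.08 + j5.335 V
  V2 = 10·(cos(-98.5°) + j·sin(-98.5°)) = -1.478 - j9.89 V
  V3 = 70.3·(cos(-126.9°) + j·sin(-126.9°)) = -42.21 - j56.22 V
Step 2 — Sum components: V_total = -40.61 - j60.77 V.
Step 3 — Convert to polar: |V_total| = 73.09 V, ∠V_total = -123.8°.

V_total = 73.09∠-123.8° V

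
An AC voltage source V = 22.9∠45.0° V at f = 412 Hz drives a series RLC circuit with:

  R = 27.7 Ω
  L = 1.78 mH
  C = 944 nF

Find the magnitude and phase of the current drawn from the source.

Step 1 — Angular frequency: ω = 2π·f = 2π·412 = 2589 rad/s.
Step 2 — Component impedances:
  R: Z = R = 27.7 Ω
  L: Z = jωL = j·2589·0.00178 = 0 + j4.608 Ω
  C: Z = 1/(jωC) = -j/(ω·C) = 0 - j409.2 Ω
Step 3 — Series combination: Z_total = R + L + C = 27.7 - j404.6 Ω = 405.6∠-86.1° Ω.
Step 4 — Source phasor: V = 22.9∠45.0° V = 16.19 + j16.19 V.
Step 5 — Ohm's law: I = V / Z_total = (16.19 + j16.19) / (27.7 - j404.6) = -0.03711 + j0.04256 A.
Step 6 — Convert to polar: |I| = 0.05647 A, ∠I = 131.1°.

I = 0.05647∠131.1° A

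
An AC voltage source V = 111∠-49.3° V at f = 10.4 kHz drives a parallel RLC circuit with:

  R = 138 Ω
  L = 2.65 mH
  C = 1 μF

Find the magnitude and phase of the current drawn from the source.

Step 1 — Angular frequency: ω = 2π·f = 2π·1.04e+04 = 6.535e+04 rad/s.
Step 2 — Component impedances:
  R: Z = R = 138 Ω
  L: Z = jωL = j·6.535e+04·0.00265 = 0 + j173.2 Ω
  C: Z = 1/(jωC) = -j/(ω·C) = 0 - j15.3 Ω
Step 3 — Parallel combination: 1/Z_total = 1/R + 1/L + 1/C; Z_total = 2.012 - j16.54 Ω = 16.66∠-83.1° Ω.
Step 4 — Source phasor: V = 111∠-49.3° V = 72.38 - j84.15 V.
Step 5 — Ohm's law: I = V / Z_total = (72.38 - j84.15) / (2.012 - j16.54) = 5.538 + j3.702 A.
Step 6 — Convert to polar: |I| = 6.661 A, ∠I = 33.8°.

I = 6.661∠33.8° A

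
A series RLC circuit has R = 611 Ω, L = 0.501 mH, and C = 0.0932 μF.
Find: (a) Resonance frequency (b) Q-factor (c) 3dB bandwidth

Step 1 — Resonance condition Im(Z)=0 gives ω₀ = 1/√(LC).
Step 2 — ω₀ = 1/√(0.000501·9.32e-08) = 1.463e+05 rad/s.
Step 3 — f₀ = ω₀/(2π) = 2.329e+04 Hz.
Step 4 — Series Q: Q = ω₀L/R = 1.463e+05·0.000501/611 = 0.12.
Step 5 — 3dB bandwidth: Δω = ω₀/Q = 1.22e+06 rad/s; BW = Δω/(2π) = 1.941e+05 Hz.

(a) f₀ = 2.329e+04 Hz  (b) Q = 0.12  (c) BW = 1.941e+05 Hz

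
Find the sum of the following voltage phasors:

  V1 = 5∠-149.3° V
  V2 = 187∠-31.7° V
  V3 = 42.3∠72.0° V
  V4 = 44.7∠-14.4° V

Step 1 — Convert each phasor to rectangular form:
  V1 = 5·(cos(-149.3°) + j·sin(-149.3°)) = -4.299 - j2.553 V
  V2 = 187·(cos(-31.7°) + j·sin(-31.7°)) = 159.1 - j98.26 V
  V3 = 42.3·(cos(72.0°) + j·sin(72.0°)) = 13.07 + j40.23 V
  V4 = 44.7·(cos(-14.4°) + j·sin(-14.4°)) = 43.3 - j11.12 V
Step 2 — Sum components: V_total = 211.2 - j71.7 V.
Step 3 — Convert to polar: |V_total| = 223 V, ∠V_total = -18.8°.

V_total = 223∠-18.8° V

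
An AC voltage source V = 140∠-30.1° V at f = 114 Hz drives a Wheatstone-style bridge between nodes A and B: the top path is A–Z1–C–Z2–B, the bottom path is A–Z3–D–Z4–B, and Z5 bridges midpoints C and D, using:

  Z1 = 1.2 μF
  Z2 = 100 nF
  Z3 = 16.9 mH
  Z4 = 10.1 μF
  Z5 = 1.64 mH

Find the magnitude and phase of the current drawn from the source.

Step 1 — Angular frequency: ω = 2π·f = 2π·114 = 716.3 rad/s.
Step 2 — Component impedances:
  Z1: Z = 1/(jωC) = -j/(ω·C) = 0 - j1163 Ω
  Z2: Z = 1/(jωC) = -j/(ω·C) = 0 - j1.396e+04 Ω
  Z3: Z = jωL = j·716.3·0.0169 = 0 + j12.11 Ω
  Z4: Z = 1/(jωC) = -j/(ω·C) = 0 - j138.2 Ω
  Z5: Z = jωL = j·716.3·0.00164 = 0 + j1.175 Ω
Step 3 — Bridge requires nodal analysis (the Z5 bridge couples midpoints C and D, so the two paths cannot be reduced to a simple series/parallel combination). Setting node B to ground and injecting 1 A at node A, the 3-node admittance system at A, C, D solves to V_A = Z_AB = 0 - j124.6 Ω = 124.6∠-90.0° Ω.
Step 4 — Source phasor: V = 140∠-30.1° V = 121.1 - j70.21 V.
Step 5 — Ohm's law: I = V / Z_total = (121.1 - j70.21) / (0 - j124.6) = 0.5633 + j0.9718 A.
Step 6 — Convert to polar: |I| = 1.123 A, ∠I = 59.9°.

I = 1.123∠59.9° A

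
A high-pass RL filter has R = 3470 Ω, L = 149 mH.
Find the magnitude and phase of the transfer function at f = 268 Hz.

Step 1 — Angular frequency: ω = 2π·268 = 1684 rad/s.
Step 2 — Transfer function: H(jω) = jωL/(R + jωL).
Step 3 — Numerator jωL = j·250.9; denominator R + jωL = 3470 + j250.9.
Step 4 — H = 0.005201 + j0.07193.
Step 5 — Magnitude: |H| = 0.07212 (-22.8 dB); phase: φ = 85.9°.

|H| = 0.07212 (-22.8 dB), φ = 85.9°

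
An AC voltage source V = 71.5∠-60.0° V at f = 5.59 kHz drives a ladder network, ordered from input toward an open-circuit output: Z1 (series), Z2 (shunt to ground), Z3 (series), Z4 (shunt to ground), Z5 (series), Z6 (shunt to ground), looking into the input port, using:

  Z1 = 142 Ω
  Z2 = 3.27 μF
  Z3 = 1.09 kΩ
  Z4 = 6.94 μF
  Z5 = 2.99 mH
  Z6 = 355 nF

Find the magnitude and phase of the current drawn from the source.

Step 1 — Angular frequency: ω = 2π·f = 2π·5590 = 3.512e+04 rad/s.
Step 2 — Component impedances:
  Z1: Z = R = 142 Ω
  Z2: Z = 1/(jωC) = -j/(ω·C) = 0 - j8.707 Ω
  Z3: Z = R = 1090 Ω
  Z4: Z = 1/(jωC) = -j/(ω·C) = 0 - j4.103 Ω
  Z5: Z = jωL = j·3.512e+04·0.00299 = 0 + j105 Ω
  Z6: Z = 1/(jωC) = -j/(ω·C) = 0 - j80.2 Ω
Step 3 — Ladder network (open output): work backward from the far end, alternating series and parallel combinations. Z_in = 142.1 - j8.706 Ω = 142.3∠-3.5° Ω.
Step 4 — Source phasor: V = 71.5∠-60.0° V = 35.75 - j61.92 V.
Step 5 — Ohm's law: I = V / Z_total = (35.75 - j61.92) / (142.1 - j8.706) = 0.2773 - j0.4189 A.
Step 6 — Convert to polar: |I| = 0.5023 A, ∠I = -56.5°.

I = 0.5023∠-56.5° A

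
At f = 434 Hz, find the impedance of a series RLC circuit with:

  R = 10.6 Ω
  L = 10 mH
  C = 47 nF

Step 1 — Angular frequency: ω = 2π·f = 2π·434 = 2727 rad/s.
Step 2 — Component impedances:
  R: Z = R = 10.6 Ω
  L: Z = jωL = j·2727·0.01 = 0 + j27.27 Ω
  C: Z = 1/(jωC) = -j/(ω·C) = 0 - j7802 Ω
Step 3 — Series combination: Z_total = R + L + C = 10.6 - j7775 Ω = 7775∠-89.9° Ω.

Z = 10.6 - j7775 Ω = 7775∠-89.9° Ω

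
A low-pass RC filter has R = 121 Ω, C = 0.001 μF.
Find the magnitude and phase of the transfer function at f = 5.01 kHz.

Step 1 — Angular frequency: ω = 2π·5010 = 3.148e+04 rad/s.
Step 2 — Transfer function: H(jω) = 1/(1 + jωRC).
Step 3 — Denominator: 1 + jωRC = 1 + j·3.148e+04·121·1e-09 = 1 + j0.003809.
Step 4 — H = 1 - j0.003809.
Step 5 — Magnitude: |H| = 1 (-0.0 dB); phase: φ = -0.2°.

|H| = 1 (-0.0 dB), φ = -0.2°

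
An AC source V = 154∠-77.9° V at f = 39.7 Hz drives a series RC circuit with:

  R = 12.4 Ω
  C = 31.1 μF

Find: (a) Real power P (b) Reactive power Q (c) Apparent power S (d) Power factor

Step 1 — Angular frequency: ω = 2π·f = 2π·39.7 = 249.4 rad/s.
Step 2 — Component impedances:
  R: Z = R = 12.4 Ω
  C: Z = 1/(jωC) = -j/(ω·C) = 0 - j128.9 Ω
Step 3 — Series combination: Z_total = R + C = 12.4 - j128.9 Ω = 129.5∠-84.5° Ω.
Step 4 — Source phasor: V = 154∠-77.9° V = 32.28 - j150.6 V.
Step 5 — Current: I = V / Z = 1.181 + j0.1368 A = 1.189∠6.6° A.
Step 6 — Complex power: S = V·I* = 17.54 - j182.3 VA.
Step 7 — Real power: P = Re(S) = 17.54 W.
Step 8 — Reactive power: Q = Im(S) = -182.3 VAR.
Step 9 — Apparent power: |S| = 183.1 VA.
Step 10 — Power factor: PF = P/|S| = 0.09575 (leading).

(a) P = 17.54 W  (b) Q = -182.3 VAR  (c) S = 183.1 VA  (d) PF = 0.09575 (leading)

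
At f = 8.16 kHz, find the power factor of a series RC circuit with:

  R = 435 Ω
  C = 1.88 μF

Step 1 — Angular frequency: ω = 2π·f = 2π·8160 = 5.127e+04 rad/s.
Step 2 — Component impedances:
  R: Z = R = 435 Ω
  C: Z = 1/(jωC) = -j/(ω·C) = 0 - j10.37 Ω
Step 3 — Series combination: Z_total = R + C = 435 - j10.37 Ω = 435.1∠-1.4° Ω.
Step 4 — Power factor: PF = cos(φ) = Re(Z)/|Z| = 435/435.12 = 0.9997.
Step 5 — Type: Im(Z) = -10.37 ⇒ leading (phase φ = -1.4°).

PF = 0.9997 (leading, φ = -1.4°)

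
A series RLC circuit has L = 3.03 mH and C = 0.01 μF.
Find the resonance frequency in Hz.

Step 1 — Resonance condition Im(Z)=0 gives ω₀ = 1/√(LC).
Step 2 — ω₀ = 1/√(0.00303·1e-08) = 1.817e+05 rad/s.
Step 3 — f₀ = ω₀/(2π) = 2.891e+04 Hz.

f₀ = 2.891e+04 Hz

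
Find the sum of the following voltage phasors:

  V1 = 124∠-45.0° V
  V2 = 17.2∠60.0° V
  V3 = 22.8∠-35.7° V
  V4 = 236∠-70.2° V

Step 1 — Convert each phasor to rectangular form:
  V1 = 124·(cos(-45.0°) + j·sin(-45.0°)) = 87.68 - j87.68 V
  V2 = 17.2·(cos(60.0°) + j·sin(60.0°)) = 8.6 + j14.9 V
  V3 = 22.8·(cos(-35.7°) + j·sin(-35.7°)) = 18.52 - j13.3 V
  V4 = 236·(cos(-70.2°) + j·sin(-70.2°)) = 79.94 - j222 V
Step 2 — Sum components: V_total = 194.7 - j308.1 V.
Step 3 — Convert to polar: |V_total| = 364.5 V, ∠V_total = -57.7°.

V_total = 364.5∠-57.7° V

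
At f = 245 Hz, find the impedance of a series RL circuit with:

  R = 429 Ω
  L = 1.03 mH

Step 1 — Angular frequency: ω = 2π·f = 2π·245 = 1539 rad/s.
Step 2 — Component impedances:
  R: Z = R = 429 Ω
  L: Z = jωL = j·1539·0.00103 = 0 + j1.586 Ω
Step 3 — Series combination: Z_total = R + L = 429 + j1.586 Ω = 429∠0.2° Ω.

Z = 429 + j1.586 Ω = 429∠0.2° Ω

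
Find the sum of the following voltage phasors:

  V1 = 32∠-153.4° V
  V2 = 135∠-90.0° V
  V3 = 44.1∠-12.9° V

Step 1 — Convert each phasor to rectangular form:
  V1 = 32·(cos(-153.4°) + j·sin(-153.4°)) = -28.61 - j14.33 V
  V2 = 135·(cos(-90.0°) + j·sin(-90.0°)) = 0 - j135 V
  V3 = 44.1·(cos(-12.9°) + j·sin(-12.9°)) = 42.99 - j9.845 V
Step 2 — Sum components: V_total = 14.37 - j159.2 V.
Step 3 — Convert to polar: |V_total| = 159.8 V, ∠V_total = -84.8°.

V_total = 159.8∠-84.8° V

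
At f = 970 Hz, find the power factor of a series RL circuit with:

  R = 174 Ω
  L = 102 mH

Step 1 — Angular frequency: ω = 2π·f = 2π·970 = 6095 rad/s.
Step 2 — Component impedances:
  R: Z = R = 174 Ω
  L: Z = jωL = j·6095·0.102 = 0 + j621.7 Ω
Step 3 — Series combination: Z_total = R + L = 174 + j621.7 Ω = 645.6∠74.4° Ω.
Step 4 — Power factor: PF = cos(φ) = Re(Z)/|Z| = 174/645.6 = 0.2695.
Step 5 — Type: Im(Z) = 621.7 ⇒ lagging (phase φ = 74.4°).

PF = 0.2695 (lagging, φ = 74.4°)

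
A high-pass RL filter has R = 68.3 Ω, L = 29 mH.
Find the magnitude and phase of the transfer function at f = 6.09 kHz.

Step 1 — Angular frequency: ω = 2π·6090 = 3.826e+04 rad/s.
Step 2 — Transfer function: H(jω) = jωL/(R + jωL).
Step 3 — Numerator jωL = j·1110; denominator R + jωL = 68.3 + j1110.
Step 4 — H = 0.9962 + j0.06132.
Step 5 — Magnitude: |H| = 0.9981 (-0.0 dB); phase: φ = 3.5°.

|H| = 0.9981 (-0.0 dB), φ = 3.5°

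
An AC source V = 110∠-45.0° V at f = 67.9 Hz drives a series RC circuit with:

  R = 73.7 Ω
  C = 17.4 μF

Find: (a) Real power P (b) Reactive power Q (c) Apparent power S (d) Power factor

Step 1 — Angular frequency: ω = 2π·f = 2π·67.9 = 426.6 rad/s.
Step 2 — Component impedances:
  R: Z = R = 73.7 Ω
  C: Z = 1/(jωC) = -j/(ω·C) = 0 - j134.7 Ω
Step 3 — Series combination: Z_total = R + C = 73.7 - j134.7 Ω = 153.6∠-61.3° Ω.
Step 4 — Source phasor: V = 110∠-45.0° V = 77.78 - j77.78 V.
Step 5 — Current: I = V / Z = 0.6875 + j0.2013 A = 0.7164∠16.3° A.
Step 6 — Complex power: S = V·I* = 37.82 - j69.13 VA.
Step 7 — Real power: P = Re(S) = 37.82 W.
Step 8 — Reactive power: Q = Im(S) = -69.13 VAR.
Step 9 — Apparent power: |S| = 78.8 VA.
Step 10 — Power factor: PF = P/|S| = 0.48 (leading).

(a) P = 37.82 W  (b) Q = -69.13 VAR  (c) S = 78.8 VA  (d) PF = 0.48 (leading)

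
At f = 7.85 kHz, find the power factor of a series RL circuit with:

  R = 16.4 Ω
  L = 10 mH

Step 1 — Angular frequency: ω = 2π·f = 2π·7850 = 4.932e+04 rad/s.
Step 2 — Component impedances:
  R: Z = R = 16.4 Ω
  L: Z = jωL = j·4.932e+04·0.01 = 0 + j493.2 Ω
Step 3 — Series combination: Z_total = R + L = 16.4 + j493.2 Ω = 493.5∠88.1° Ω.
Step 4 — Power factor: PF = cos(φ) = Re(Z)/|Z| = 16.4/493.5 = 0.03323.
Step 5 — Type: Im(Z) = 493.2 ⇒ lagging (phase φ = 88.1°).

PF = 0.03323 (lagging, φ = 88.1°)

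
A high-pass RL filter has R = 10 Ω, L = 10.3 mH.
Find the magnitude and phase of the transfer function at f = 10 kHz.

Step 1 — Angular frequency: ω = 2π·1e+04 = 6.283e+04 rad/s.
Step 2 — Transfer function: H(jω) = jωL/(R + jωL).
Step 3 — Numerator jωL = j·647.2; denominator R + jωL = 10 + j647.2.
Step 4 — H = 0.9998 + j0.01545.
Step 5 — Magnitude: |H| = 0.9999 (-0.0 dB); phase: φ = 0.9°.

|H| = 0.9999 (-0.0 dB), φ = 0.9°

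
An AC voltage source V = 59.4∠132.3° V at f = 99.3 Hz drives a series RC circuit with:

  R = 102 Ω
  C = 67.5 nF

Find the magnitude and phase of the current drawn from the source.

Step 1 — Angular frequency: ω = 2π·f = 2π·99.3 = 623.9 rad/s.
Step 2 — Component impedances:
  R: Z = R = 102 Ω
  C: Z = 1/(jωC) = -j/(ω·C) = 0 - j2.374e+04 Ω
Step 3 — Series combination: Z_total = R + C = 102 - j2.374e+04 Ω = 2.374e+04∠-89.8° Ω.
Step 4 — Source phasor: V = 59.4∠132.3° V = -39.98 + j43.93 V.
Step 5 — Ohm's law: I = V / Z_total = (-39.98 + j43.93) / (102 - j2.374e+04) = -0.001857 - j0.001676 A.
Step 6 — Convert to polar: |I| = 0.002502 A, ∠I = -137.9°.

I = 0.002502∠-137.9° A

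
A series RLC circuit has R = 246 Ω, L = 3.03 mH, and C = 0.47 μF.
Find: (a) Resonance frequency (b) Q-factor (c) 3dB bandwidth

Step 1 — Resonance: ω₀ = 1/√(LC) = 1/√(0.00303·4.7e-07) = 2.65e+04 rad/s.
Step 2 — f₀ = ω₀/(2π) = 4217 Hz.
Step 3 — Series Q: Q = ω₀L/R = 2.65e+04·0.00303/246 = 0.3264.
Step 4 — Bandwidth: Δω = ω₀/Q = 8.119e+04 rad/s; BW = Δω/(2π) = 1.292e+04 Hz.

(a) f₀ = 4217 Hz  (b) Q = 0.3264  (c) BW = 1.292e+04 Hz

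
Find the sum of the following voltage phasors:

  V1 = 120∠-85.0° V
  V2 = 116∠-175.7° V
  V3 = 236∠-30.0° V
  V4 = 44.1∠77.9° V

Step 1 — Convert each phasor to rectangular form:
  V1 = 120·(cos(-85.0°) + j·sin(-85.0°)) = 10.46 - j119.5 V
  V2 = 116·(cos(-175.7°) + j·sin(-175.7°)) = -115.7 - j8.698 V
  V3 = 236·(cos(-30.0°) + j·sin(-30.0°)) = 204.4 - j118 V
  V4 = 44.1·(cos(77.9°) + j·sin(77.9°)) = 9.244 + j43.12 V
Step 2 — Sum components: V_total = 108.4 - j203.1 V.
Step 3 — Convert to polar: |V_total| = 230.2 V, ∠V_total = -61.9°.

V_total = 230.2∠-61.9° V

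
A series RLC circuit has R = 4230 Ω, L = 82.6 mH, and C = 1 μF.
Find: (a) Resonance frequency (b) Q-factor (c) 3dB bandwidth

Step 1 — Resonance: ω₀ = 1/√(LC) = 1/√(0.0826·1e-06) = 3479 rad/s.
Step 2 — f₀ = ω₀/(2π) = 553.8 Hz.
Step 3 — Series Q: Q = ω₀L/R = 3479·0.0826/4230 = 0.06794.
Step 4 — Bandwidth: Δω = ω₀/Q = 5.121e+04 rad/s; BW = Δω/(2π) = 8150 Hz.

(a) f₀ = 553.8 Hz  (b) Q = 0.06794  (c) BW = 8150 Hz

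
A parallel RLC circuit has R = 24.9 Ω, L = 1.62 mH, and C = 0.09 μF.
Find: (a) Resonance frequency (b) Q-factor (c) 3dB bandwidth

Step 1 — Resonance: ω₀ = 1/√(LC) = 1/√(0.00162·9e-08) = 8.282e+04 rad/s.
Step 2 — f₀ = ω₀/(2π) = 1.318e+04 Hz.
Step 3 — Parallel Q: Q = R/(ω₀L) = 24.9/(8.282e+04·0.00162) = 0.1856.
Step 4 — Bandwidth: Δω = ω₀/Q = 4.462e+05 rad/s; BW = Δω/(2π) = 7.102e+04 Hz.

(a) f₀ = 1.318e+04 Hz  (b) Q = 0.1856  (c) BW = 7.102e+04 Hz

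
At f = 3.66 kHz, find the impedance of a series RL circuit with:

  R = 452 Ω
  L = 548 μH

Step 1 — Angular frequency: ω = 2π·f = 2π·3660 = 2.3e+04 rad/s.
Step 2 — Component impedances:
  R: Z = R = 452 Ω
  L: Z = jωL = j·2.3e+04·0.000548 = 0 + j12.6 Ω
Step 3 — Series combination: Z_total = R + L = 452 + j12.6 Ω = 452.2∠1.6° Ω.

Z = 452 + j12.6 Ω = 452.2∠1.6° Ω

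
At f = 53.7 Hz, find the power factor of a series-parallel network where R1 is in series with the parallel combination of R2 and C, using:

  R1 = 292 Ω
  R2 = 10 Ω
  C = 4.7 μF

Step 1 — Angular frequency: ω = 2π·f = 2π·53.7 = 337.4 rad/s.
Step 2 — Component impedances:
  R1: Z = R = 292 Ω
  R2: Z = R = 10 Ω
  C: Z = 1/(jωC) = -j/(ω·C) = 0 - j630.6 Ω
Step 3 — Parallel branch: R2 || C = 1/(1/R2 + 1/C) = 9.997 - j0.1585 Ω.
Step 4 — Series with R1: Z_total = R1 + (R2 || C) = 302 - j0.1585 Ω = 302∠-0.0° Ω.
Step 5 — Power factor: PF = cos(φ) = Re(Z)/|Z| = 302/302 = 1.
Step 6 — Type: Im(Z) = -0.1585 ⇒ leading (phase φ = -0.0°).

PF = 1 (leading, φ = -0.0°)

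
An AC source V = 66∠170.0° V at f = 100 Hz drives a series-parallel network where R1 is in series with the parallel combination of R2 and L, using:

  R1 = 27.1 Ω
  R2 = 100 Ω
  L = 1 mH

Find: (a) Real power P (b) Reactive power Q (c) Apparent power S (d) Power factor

Step 1 — Angular frequency: ω = 2π·f = 2π·100 = 628.3 rad/s.
Step 2 — Component impedances:
  R1: Z = R = 27.1 Ω
  R2: Z = R = 100 Ω
  L: Z = jωL = j·628.3·0.001 = 0 + j0.6283 Ω
Step 3 — Parallel branch: R2 || L = 1/(1/R2 + 1/L) = 0.003948 + j0.6283 Ω.
Step 4 — Series with R1: Z_total = R1 + (R2 || L) = 27.1 + j0.6283 Ω = 27.11∠1.3° Ω.
Step 5 — Source phasor: V = 66∠170.0° V = -65 + j11.46 V.
Step 6 — Current: I = V / Z = -2.387 + j0.4782 A = 2.434∠168.7° A.
Step 7 — Complex power: S = V·I* = 160.6 + j3.724 VA.
Step 8 — Real power: P = Re(S) = 160.6 W.
Step 9 — Reactive power: Q = Im(S) = 3.724 VAR.
Step 10 — Apparent power: |S| = 160.7 VA.
Step 11 — Power factor: PF = P/|S| = 0.9997 (lagging).

(a) P = 160.6 W  (b) Q = 3.724 VAR  (c) S = 160.7 VA  (d) PF = 0.9997 (lagging)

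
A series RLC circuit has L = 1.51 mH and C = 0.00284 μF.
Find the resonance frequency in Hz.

Step 1 — Resonance condition Im(Z)=0 gives ω₀ = 1/√(LC).
Step 2 — ω₀ = 1/√(0.00151·2.84e-09) = 4.829e+05 rad/s.
Step 3 — f₀ = ω₀/(2π) = 7.686e+04 Hz.

f₀ = 7.686e+04 Hz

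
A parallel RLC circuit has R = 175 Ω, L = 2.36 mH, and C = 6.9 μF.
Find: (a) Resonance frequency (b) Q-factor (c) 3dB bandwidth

Step 1 — Resonance: ω₀ = 1/√(LC) = 1/√(0.00236·6.9e-06) = 7836 rad/s.
Step 2 — f₀ = ω₀/(2π) = 1247 Hz.
Step 3 — Parallel Q: Q = R/(ω₀L) = 175/(7836·0.00236) = 9.463.
Step 4 — Bandwidth: Δω = ω₀/Q = 828.2 rad/s; BW = Δω/(2π) = 131.8 Hz.

(a) f₀ = 1247 Hz  (b) Q = 9.463  (c) BW = 131.8 Hz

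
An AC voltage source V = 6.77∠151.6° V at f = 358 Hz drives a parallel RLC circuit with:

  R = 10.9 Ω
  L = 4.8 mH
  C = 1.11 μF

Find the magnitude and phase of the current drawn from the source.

Step 1 — Angular frequency: ω = 2π·f = 2π·358 = 2249 rad/s.
Step 2 — Component impedances:
  R: Z = R = 10.9 Ω
  L: Z = jωL = j·2249·0.0048 = 0 + j10.8 Ω
  C: Z = 1/(jωC) = -j/(ω·C) = 0 - j400.5 Ω
Step 3 — Parallel combination: 1/Z_total = 1/R + 1/L + 1/C; Z_total = 5.547 + j5.449 Ω = 7.776∠44.5° Ω.
Step 4 — Source phasor: V = 6.77∠151.6° V = -5.955 + j3.22 V.
Step 5 — Ohm's law: I = V / Z_total = (-5.955 + j3.22) / (5.547 + j5.449) = -0.2562 + j0.8321 A.
Step 6 — Convert to polar: |I| = 0.8706 A, ∠I = 107.1°.

I = 0.8706∠107.1° A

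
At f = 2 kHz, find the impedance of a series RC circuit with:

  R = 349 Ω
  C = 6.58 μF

Step 1 — Angular frequency: ω = 2π·f = 2π·2000 = 1.257e+04 rad/s.
Step 2 — Component impedances:
  R: Z = R = 349 Ω
  C: Z = 1/(jωC) = -j/(ω·C) = 0 - j12.09 Ω
Step 3 — Series combination: Z_total = R + C = 349 - j12.09 Ω = 349.2∠-2.0° Ω.

Z = 349 - j12.09 Ω = 349.2∠-2.0° Ω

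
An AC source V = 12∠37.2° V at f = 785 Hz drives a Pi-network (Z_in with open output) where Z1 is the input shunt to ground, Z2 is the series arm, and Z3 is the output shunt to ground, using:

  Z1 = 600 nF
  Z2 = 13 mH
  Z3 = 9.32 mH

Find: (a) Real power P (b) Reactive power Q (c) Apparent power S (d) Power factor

Step 1 — Angular frequency: ω = 2π·f = 2π·785 = 4932 rad/s.
Step 2 — Component impedances:
  Z1: Z = 1/(jωC) = -j/(ω·C) = 0 - j337.9 Ω
  Z2: Z = jωL = j·4932·0.013 = 0 + j64.12 Ω
  Z3: Z = jωL = j·4932·0.00932 = 0 + j45.97 Ω
Step 3 — With open output, the series arm Z2 and the output shunt Z3 appear in series to ground: Z2 + Z3 = 0 + j110.1 Ω.
Step 4 — Parallel with input shunt Z1: Z_in = Z1 || (Z2 + Z3) = 0 + j163.3 Ω = 163.3∠90.0° Ω.
Step 5 — Source phasor: V = 12∠37.2° V = 9.558 + j7.255 V.
Step 6 — Current: I = V / Z = 0.04443 - j0.05854 A = 0.07349∠-52.8° A.
Step 7 — Complex power: S = V·I* = 0 + j0.8819 VA.
Step 8 — Real power: P = Re(S) = 0 W.
Step 9 — Reactive power: Q = Im(S) = 0.8819 VAR.
Step 10 — Apparent power: |S| = 0.8819 VA.
Step 11 — Power factor: PF = P/|S| = 0 (lagging).

(a) P = 0 W  (b) Q = 0.8819 VAR  (c) S = 0.8819 VA  (d) PF = 0 (lagging)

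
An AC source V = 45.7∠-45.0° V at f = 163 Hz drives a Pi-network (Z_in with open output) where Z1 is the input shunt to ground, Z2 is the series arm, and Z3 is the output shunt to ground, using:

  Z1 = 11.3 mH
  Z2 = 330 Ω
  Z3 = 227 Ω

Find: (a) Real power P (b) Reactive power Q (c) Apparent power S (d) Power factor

Step 1 — Angular frequency: ω = 2π·f = 2π·163 = 1024 rad/s.
Step 2 — Component impedances:
  Z1: Z = jωL = j·1024·0.0113 = 0 + j11.57 Ω
  Z2: Z = R = 330 Ω
  Z3: Z = R = 227 Ω
Step 3 — With open output, the series arm Z2 and the output shunt Z3 appear in series to ground: Z2 + Z3 = 557 Ω.
Step 4 — Parallel with input shunt Z1: Z_in = Z1 || (Z2 + Z3) = 0.2404 + j11.57 Ω = 11.57∠88.8° Ω.
Step 5 — Source phasor: V = 45.7∠-45.0° V = 32.31 - j32.31 V.
Step 6 — Current: I = V / Z = -2.734 - j2.85 A = 3.95∠-133.8° A.
Step 7 — Complex power: S = V·I* = 3.75 + j180.5 VA.
Step 8 — Real power: P = Re(S) = 3.75 W.
Step 9 — Reactive power: Q = Im(S) = 180.5 VAR.
Step 10 — Apparent power: |S| = 180.5 VA.
Step 11 — Power factor: PF = P/|S| = 0.02077 (lagging).

(a) P = 3.75 W  (b) Q = 180.5 VAR  (c) S = 180.5 VA  (d) PF = 0.02077 (lagging)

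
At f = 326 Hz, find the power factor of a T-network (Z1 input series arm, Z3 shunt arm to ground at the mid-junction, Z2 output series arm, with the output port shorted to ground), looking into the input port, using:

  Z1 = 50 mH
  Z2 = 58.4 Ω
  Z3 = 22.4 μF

Step 1 — Angular frequency: ω = 2π·f = 2π·326 = 2048 rad/s.
Step 2 — Component impedances:
  Z1: Z = jωL = j·2048·0.05 = 0 + j102.4 Ω
  Z2: Z = R = 58.4 Ω
  Z3: Z = 1/(jωC) = -j/(ω·C) = 0 - j21.79 Ω
Step 3 — With the output port shorted to ground, the output series arm Z2 runs from the junction to ground; the shunt arm Z3 also runs from the junction to ground. They appear in parallel: Z3 || Z2 = 7.139 - j19.13 Ω.
Step 4 — Series with input arm Z1: Z_in = Z1 + (Z3 || Z2) = 7.139 + j83.29 Ω = 83.59∠85.1° Ω.
Step 5 — Power factor: PF = cos(φ) = Re(Z)/|Z| = 7.1395/83.591 = 0.08541.
Step 6 — Type: Im(Z) = 83.29 ⇒ lagging (phase φ = 85.1°).

PF = 0.08541 (lagging, φ = 85.1°)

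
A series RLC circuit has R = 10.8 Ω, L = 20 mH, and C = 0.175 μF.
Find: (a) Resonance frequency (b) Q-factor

Step 1 — Resonance condition Im(Z)=0 gives ω₀ = 1/√(LC).
Step 2 — ω₀ = 1/√(0.02·1.75e-07) = 1.69e+04 rad/s.
Step 3 — f₀ = ω₀/(2π) = 2690 Hz.
Step 4 — Series Q: Q = ω₀L/R = 1.69e+04·0.02/10.8 = 31.3.

(a) f₀ = 2690 Hz  (b) Q = 31.3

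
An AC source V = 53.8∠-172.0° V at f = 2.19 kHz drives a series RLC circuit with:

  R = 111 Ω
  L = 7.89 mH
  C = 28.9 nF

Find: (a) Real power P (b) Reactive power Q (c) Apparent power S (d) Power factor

Step 1 — Angular frequency: ω = 2π·f = 2π·2190 = 1.376e+04 rad/s.
Step 2 — Component impedances:
  R: Z = R = 111 Ω
  L: Z = jωL = j·1.376e+04·0.00789 = 0 + j108.6 Ω
  C: Z = 1/(jωC) = -j/(ω·C) = 0 - j2515 Ω
Step 3 — Series combination: Z_total = R + L + C = 111 - j2406 Ω = 2409∠-87.4° Ω.
Step 4 — Source phasor: V = 53.8∠-172.0° V = -53.28 - j7.488 V.
Step 5 — Current: I = V / Z = 0.002086 - j0.02224 A = 0.02234∠-84.6° A.
Step 6 — Complex power: S = V·I* = 0.05538 - j1.2 VA.
Step 7 — Real power: P = Re(S) = 0.05538 W.
Step 8 — Reactive power: Q = Im(S) = -1.2 VAR.
Step 9 — Apparent power: |S| = 1.202 VA.
Step 10 — Power factor: PF = P/|S| = 0.04608 (leading).

(a) P = 0.05538 W  (b) Q = -1.2 VAR  (c) S = 1.202 VA  (d) PF = 0.04608 (leading)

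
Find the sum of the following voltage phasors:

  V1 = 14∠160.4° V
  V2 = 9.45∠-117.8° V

Step 1 — Convert each phasor to rectangular form:
  V1 = 14·(cos(160.4°) + j·sin(160.4°)) = -13.19 + j4.696 V
  V2 = 9.45·(cos(-117.8°) + j·sin(-117.8°)) = -4.407 - j8.359 V
Step 2 — Sum components: V_total = -17.6 - j3.663 V.
Step 3 — Convert to polar: |V_total| = 17.97 V, ∠V_total = -168.2°.

V_total = 17.97∠-168.2° V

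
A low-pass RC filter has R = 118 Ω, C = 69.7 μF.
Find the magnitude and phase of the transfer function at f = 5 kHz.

Step 1 — Angular frequency: ω = 2π·5000 = 3.142e+04 rad/s.
Step 2 — Transfer function: H(jω) = 1/(1 + jωRC).
Step 3 — Denominator: 1 + jωRC = 1 + j·3.142e+04·118·6.97e-05 = 1 + j258.4.
Step 4 — H = 1.498e-05 - j0.00387.
Step 5 — Magnitude: |H| = 0.00387 (-48.2 dB); phase: φ = -89.8°.

|H| = 0.00387 (-48.2 dB), φ = -89.8°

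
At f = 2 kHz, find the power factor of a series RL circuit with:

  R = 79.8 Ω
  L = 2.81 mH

Step 1 — Angular frequency: ω = 2π·f = 2π·2000 = 1.257e+04 rad/s.
Step 2 — Component impedances:
  R: Z = R = 79.8 Ω
  L: Z = jωL = j·1.257e+04·0.00281 = 0 + j35.31 Ω
Step 3 — Series combination: Z_total = R + L = 79.8 + j35.31 Ω = 87.26∠23.9° Ω.
Step 4 — Power factor: PF = cos(φ) = Re(Z)/|Z| = 79.8/87.26 = 0.9145.
Step 5 — Type: Im(Z) = 35.31 ⇒ lagging (phase φ = 23.9°).

PF = 0.9145 (lagging, φ = 23.9°)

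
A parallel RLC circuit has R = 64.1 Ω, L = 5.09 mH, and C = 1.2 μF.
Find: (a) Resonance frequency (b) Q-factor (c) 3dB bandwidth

Step 1 — Resonance: ω₀ = 1/√(LC) = 1/√(0.00509·1.2e-06) = 1.28e+04 rad/s.
Step 2 — f₀ = ω₀/(2π) = 2036 Hz.
Step 3 — Parallel Q: Q = R/(ω₀L) = 64.1/(1.28e+04·0.00509) = 0.9842.
Step 4 — Bandwidth: Δω = ω₀/Q = 1.3e+04 rad/s; BW = Δω/(2π) = 2069 Hz.

(a) f₀ = 2036 Hz  (b) Q = 0.9842  (c) BW = 2069 Hz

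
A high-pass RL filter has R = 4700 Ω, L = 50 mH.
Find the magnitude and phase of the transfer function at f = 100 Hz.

Step 1 — Angular frequency: ω = 2π·100 = 628.3 rad/s.
Step 2 — Transfer function: H(jω) = jωL/(R + jωL).
Step 3 — Numerator jωL = j·31.42; denominator R + jωL = 4700 + j31.42.
Step 4 — H = 4.468e-05 + j0.006684.
Step 5 — Magnitude: |H| = 0.006684 (-43.5 dB); phase: φ = 89.6°.

|H| = 0.006684 (-43.5 dB), φ = 89.6°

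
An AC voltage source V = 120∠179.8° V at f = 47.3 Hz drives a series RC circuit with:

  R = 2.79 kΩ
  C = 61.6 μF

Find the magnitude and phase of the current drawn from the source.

Step 1 — Angular frequency: ω = 2π·f = 2π·47.3 = 297.2 rad/s.
Step 2 — Component impedances:
  R: Z = R = 2790 Ω
  C: Z = 1/(jωC) = -j/(ω·C) = 0 - j54.62 Ω
Step 3 — Series combination: Z_total = R + C = 2790 - j54.62 Ω = 2791∠-1.1° Ω.
Step 4 — Source phasor: V = 120∠179.8° V = -120 + j0.4189 V.
Step 5 — Ohm's law: I = V / Z_total = (-120 + j0.4189) / (2790 - j54.62) = -0.043 - j0.0006917 A.
Step 6 — Convert to polar: |I| = 0.043 A, ∠I = -179.1°.

I = 0.043∠-179.1° A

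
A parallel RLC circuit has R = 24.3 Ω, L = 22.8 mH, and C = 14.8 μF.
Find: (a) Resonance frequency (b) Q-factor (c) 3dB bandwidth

Step 1 — Resonance: ω₀ = 1/√(LC) = 1/√(0.0228·1.48e-05) = 1721 rad/s.
Step 2 — f₀ = ω₀/(2π) = 274 Hz.
Step 3 — Parallel Q: Q = R/(ω₀L) = 24.3/(1721·0.0228) = 0.6191.
Step 4 — Bandwidth: Δω = ω₀/Q = 2781 rad/s; BW = Δω/(2π) = 442.5 Hz.

(a) f₀ = 274 Hz  (b) Q = 0.6191  (c) BW = 442.5 Hz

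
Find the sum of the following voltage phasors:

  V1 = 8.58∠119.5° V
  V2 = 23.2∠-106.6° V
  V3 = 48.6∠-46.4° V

Step 1 — Convert each phasor to rectangular form:
  V1 = 8.58·(cos(119.5°) + j·sin(119.5°)) = -4.225 + j7.468 V
  V2 = 23.2·(cos(-106.6°) + j·sin(-106.6°)) = -6.628 - j22.23 V
  V3 = 48.6·(cos(-46.4°) + j·sin(-46.4°)) = 33.52 - j35.19 V
Step 2 — Sum components: V_total = 22.66 - j49.96 V.
Step 3 — Convert to polar: |V_total| = 54.86 V, ∠V_total = -65.6°.

V_total = 54.86∠-65.6° V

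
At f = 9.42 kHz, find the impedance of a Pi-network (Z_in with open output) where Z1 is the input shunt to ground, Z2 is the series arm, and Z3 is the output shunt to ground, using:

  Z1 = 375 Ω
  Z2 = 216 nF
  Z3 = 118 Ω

Step 1 — Angular frequency: ω = 2π·f = 2π·9420 = 5.919e+04 rad/s.
Step 2 — Component impedances:
  Z1: Z = R = 375 Ω
  Z2: Z = 1/(jωC) = -j/(ω·C) = 0 - j78.22 Ω
  Z3: Z = R = 118 Ω
Step 3 — With open output, the series arm Z2 and the output shunt Z3 appear in series to ground: Z2 + Z3 = 118 - j78.22 Ω.
Step 4 — Parallel with input shunt Z1: Z_in = Z1 || (Z2 + Z3) = 96.76 - j44.15 Ω = 106.4∠-24.5° Ω.

Z = 96.76 - j44.15 Ω = 106.4∠-24.5° Ω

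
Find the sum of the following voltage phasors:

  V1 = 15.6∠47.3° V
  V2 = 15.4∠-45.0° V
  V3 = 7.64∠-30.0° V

Step 1 — Convert each phasor to rectangular form:
  V1 = 15.6·(cos(47.3°) + j·sin(47.3°)) = 10.58 + j11.46 V
  V2 = 15.4·(cos(-45.0°) + j·sin(-45.0°)) = 10.89 - j10.89 V
  V3 = 7.64·(cos(-30.0°) + j·sin(-30.0°)) = 6.616 - j3.82 V
Step 2 — Sum components: V_total = 28.09 - j3.245 V.
Step 3 — Convert to polar: |V_total| = 28.27 V, ∠V_total = -6.6°.

V_total = 28.27∠-6.6° V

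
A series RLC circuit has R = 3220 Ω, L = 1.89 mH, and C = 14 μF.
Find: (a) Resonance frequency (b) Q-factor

Step 1 — Resonance condition Im(Z)=0 gives ω₀ = 1/√(LC).
Step 2 — ω₀ = 1/√(0.00189·1.4e-05) = 6148 rad/s.
Step 3 — f₀ = ω₀/(2π) = 978.4 Hz.
Step 4 — Series Q: Q = ω₀L/R = 6148·0.00189/3220 = 0.003608.

(a) f₀ = 978.4 Hz  (b) Q = 0.003608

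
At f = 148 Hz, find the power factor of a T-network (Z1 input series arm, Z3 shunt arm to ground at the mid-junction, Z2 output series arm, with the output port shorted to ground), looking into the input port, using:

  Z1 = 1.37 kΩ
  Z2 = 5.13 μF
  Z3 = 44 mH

Step 1 — Angular frequency: ω = 2π·f = 2π·148 = 929.9 rad/s.
Step 2 — Component impedances:
  Z1: Z = R = 1370 Ω
  Z2: Z = 1/(jωC) = -j/(ω·C) = 0 - j209.6 Ω
  Z3: Z = jωL = j·929.9·0.044 = 0 + j40.92 Ω
Step 3 — With the output port shorted to ground, the output series arm Z2 runs from the junction to ground; the shunt arm Z3 also runs from the junction to ground. They appear in parallel: Z3 || Z2 = 0 + j50.84 Ω.
Step 4 — Series with input arm Z1: Z_in = Z1 + (Z3 || Z2) = 1370 + j50.84 Ω = 1371∠2.1° Ω.
Step 5 — Power factor: PF = cos(φ) = Re(Z)/|Z| = 1370/1371 = 0.9993.
Step 6 — Type: Im(Z) = 50.84 ⇒ lagging (phase φ = 2.1°).

PF = 0.9993 (lagging, φ = 2.1°)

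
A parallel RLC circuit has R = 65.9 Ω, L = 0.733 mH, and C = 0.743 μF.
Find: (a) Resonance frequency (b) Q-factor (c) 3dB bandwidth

Step 1 — Resonance: ω₀ = 1/√(LC) = 1/√(0.000733·7.43e-07) = 4.285e+04 rad/s.
Step 2 — f₀ = ω₀/(2π) = 6820 Hz.
Step 3 — Parallel Q: Q = R/(ω₀L) = 65.9/(4.285e+04·0.000733) = 2.098.
Step 4 — Bandwidth: Δω = ω₀/Q = 2.042e+04 rad/s; BW = Δω/(2π) = 3250 Hz.

(a) f₀ = 6820 Hz  (b) Q = 2.098  (c) BW = 3250 Hz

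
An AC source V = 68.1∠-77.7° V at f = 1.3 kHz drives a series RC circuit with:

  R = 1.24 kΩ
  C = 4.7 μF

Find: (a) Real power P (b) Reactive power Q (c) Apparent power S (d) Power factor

Step 1 — Angular frequency: ω = 2π·f = 2π·1300 = 8168 rad/s.
Step 2 — Component impedances:
  R: Z = R = 1240 Ω
  C: Z = 1/(jωC) = -j/(ω·C) = 0 - j26.05 Ω
Step 3 — Series combination: Z_total = R + C = 1240 - j26.05 Ω = 1240∠-1.2° Ω.
Step 4 — Source phasor: V = 68.1∠-77.7° V = 14.51 - j66.54 V.
Step 5 — Current: I = V / Z = 0.01282 - j0.05339 A = 0.05491∠-76.5° A.
Step 6 — Complex power: S = V·I* = 3.738 - j0.07853 VA.
Step 7 — Real power: P = Re(S) = 3.738 W.
Step 8 — Reactive power: Q = Im(S) = -0.07853 VAR.
Step 9 — Apparent power: |S| = 3.739 VA.
Step 10 — Power factor: PF = P/|S| = 0.9998 (leading).

(a) P = 3.738 W  (b) Q = -0.07853 VAR  (c) S = 3.739 VA  (d) PF = 0.9998 (leading)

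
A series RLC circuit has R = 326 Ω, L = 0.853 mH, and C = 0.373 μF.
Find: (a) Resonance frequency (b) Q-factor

Step 1 — Resonance condition Im(Z)=0 gives ω₀ = 1/√(LC).
Step 2 — ω₀ = 1/√(0.000853·3.73e-07) = 5.606e+04 rad/s.
Step 3 — f₀ = ω₀/(2π) = 8923 Hz.
Step 4 — Series Q: Q = ω₀L/R = 5.606e+04·0.000853/326 = 0.1467.

(a) f₀ = 8923 Hz  (b) Q = 0.1467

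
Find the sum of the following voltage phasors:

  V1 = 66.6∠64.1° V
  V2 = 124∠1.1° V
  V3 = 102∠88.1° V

Step 1 — Convert each phasor to rectangular form:
  V1 = 66.6·(cos(64.1°) + j·sin(64.1°)) = 29.09 + j59.91 V
  V2 = 124·(cos(1.1°) + j·sin(1.1°)) = 124 + j2.38 V
  V3 = 102·(cos(88.1°) + j·sin(88.1°)) = 3.382 + j101.9 V
Step 2 — Sum components: V_total = 156.4 + j164.2 V.
Step 3 — Convert to polar: |V_total| = 226.8 V, ∠V_total = 46.4°.

V_total = 226.8∠46.4° V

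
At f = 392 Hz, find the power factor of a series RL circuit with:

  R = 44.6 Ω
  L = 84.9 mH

Step 1 — Angular frequency: ω = 2π·f = 2π·392 = 2463 rad/s.
Step 2 — Component impedances:
  R: Z = R = 44.6 Ω
  L: Z = jωL = j·2463·0.0849 = 0 + j209.1 Ω
Step 3 — Series combination: Z_total = R + L = 44.6 + j209.1 Ω = 213.8∠78.0° Ω.
Step 4 — Power factor: PF = cos(φ) = Re(Z)/|Z| = 44.6/213.8 = 0.2086.
Step 5 — Type: Im(Z) = 209.1 ⇒ lagging (phase φ = 78.0°).

PF = 0.2086 (lagging, φ = 78.0°)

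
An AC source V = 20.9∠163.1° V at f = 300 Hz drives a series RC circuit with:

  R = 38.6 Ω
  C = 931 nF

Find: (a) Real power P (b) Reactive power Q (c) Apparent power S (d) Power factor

Step 1 — Angular frequency: ω = 2π·f = 2π·300 = 1885 rad/s.
Step 2 — Component impedances:
  R: Z = R = 38.6 Ω
  C: Z = 1/(jωC) = -j/(ω·C) = 0 - j569.8 Ω
Step 3 — Series combination: Z_total = R + C = 38.6 - j569.8 Ω = 571.1∠-86.1° Ω.
Step 4 — Source phasor: V = 20.9∠163.1° V = -20 + j6.076 V.
Step 5 — Current: I = V / Z = -0.01298 - j0.03421 A = 0.03659∠-110.8° A.
Step 6 — Complex power: S = V·I* = 0.05169 - j0.7631 VA.
Step 7 — Real power: P = Re(S) = 0.05169 W.
Step 8 — Reactive power: Q = Im(S) = -0.7631 VAR.
Step 9 — Apparent power: |S| = 0.7648 VA.
Step 10 — Power factor: PF = P/|S| = 0.06758 (leading).

(a) P = 0.05169 W  (b) Q = -0.7631 VAR  (c) S = 0.7648 VA  (d) PF = 0.06758 (leading)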